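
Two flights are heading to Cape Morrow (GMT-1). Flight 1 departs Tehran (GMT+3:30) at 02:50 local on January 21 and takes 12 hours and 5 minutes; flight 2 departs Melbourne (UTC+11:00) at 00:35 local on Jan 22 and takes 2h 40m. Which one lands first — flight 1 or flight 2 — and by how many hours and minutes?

the first, by 4 hours 50 minutes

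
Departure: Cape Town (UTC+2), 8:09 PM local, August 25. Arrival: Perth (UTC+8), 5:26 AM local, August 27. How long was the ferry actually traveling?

27 hours 17 minutes

Departure in UTC: 8:09 PM − 2:00 = 6:09 PM on Aug 25.
Arrival in UTC: 5:26 AM − 8:00 = 9:26 PM on Aug 26.
Elapsed = 9:26 PM − 6:09 PM (+1 day) = 27 hours 17 minutes.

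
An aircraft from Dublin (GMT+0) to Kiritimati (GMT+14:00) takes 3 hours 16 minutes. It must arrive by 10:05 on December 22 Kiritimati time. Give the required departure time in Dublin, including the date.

16:49 on December 21

Target arrival in UTC: 10:05 − 14:00 = 20:05 on Dec 21.
Subtract 3 hours and 16 minutes → departure 16:49 UTC on Dec 21.
Dublin is UTC+0, so departure is 16:49 on Dec 21.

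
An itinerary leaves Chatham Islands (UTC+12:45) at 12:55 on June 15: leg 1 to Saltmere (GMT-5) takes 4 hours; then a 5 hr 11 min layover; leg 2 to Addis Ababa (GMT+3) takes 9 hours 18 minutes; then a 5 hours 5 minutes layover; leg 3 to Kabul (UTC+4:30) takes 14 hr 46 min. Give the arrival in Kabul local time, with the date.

Convert departure to UTC: 12:55 − 12:45 = 00:10 UTC on Jun 15.
Add 4 hours leg 1 → 04:10 UTC.
Add 5 hours and 11 minutes layover in Saltmere → 09:21 UTC.
Add 9 hours 18 minutes leg 2 → 18:39 UTC.
Add 5 hours 5 minutes layover in Addis Ababa → 23:44 UTC.
Add 14 hours 46 minutes leg 3 → 14:30 UTC (Jun 16).
Kabul is UTC+4:30, so local arrival = 14:30 + 4:30 = 19:00 on Jun 16.

19:00 on June 16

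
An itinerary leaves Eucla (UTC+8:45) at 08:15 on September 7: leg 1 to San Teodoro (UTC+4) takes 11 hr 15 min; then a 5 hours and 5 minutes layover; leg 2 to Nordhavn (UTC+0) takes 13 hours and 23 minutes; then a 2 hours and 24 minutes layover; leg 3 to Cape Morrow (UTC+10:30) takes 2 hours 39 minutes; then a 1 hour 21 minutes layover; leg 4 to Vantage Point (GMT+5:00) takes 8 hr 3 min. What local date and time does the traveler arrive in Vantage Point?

Convert departure to UTC: 08:15 − 8:45 = 23:30 UTC on Sep 6.
Add 11 hours and 15 minutes leg 1 → 10:45 UTC (Sep 7).
Add 5 hours 5 minutes layover in San Teodoro → 15:50 UTC.
Add 13 hours and 23 minutes leg 2 → 05:13 UTC (Sep 8).
Add 2 hours 24 minutes layover in Nordhavn → 07:37 UTC.
Add 2 hours and 39 minutes leg 3 → 10:16 UTC.
Add 1 hour 21 minutes layover in Cape Morrow → 11:37 UTC.
Add 8 hours and 3 minutes leg 4 → 19:40 UTC.
Vantage Point is UTC+5:00, so local arrival = 19:40 + 5:00 = 00:40 on Sep 9.

00:40 on Sep 9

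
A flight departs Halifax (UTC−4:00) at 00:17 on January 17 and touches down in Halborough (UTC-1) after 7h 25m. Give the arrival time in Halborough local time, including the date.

Convert departure to UTC: 00:17 + 4:00 = 04:17 UTC on Jan 17.
Add 7 hours and 25 minutes travel time → 11:42 UTC.
Halborough is UTC−1:00, so local arrival = 11:42 − 1:00 = 10:42 on Jan 17.

10:42 on January 17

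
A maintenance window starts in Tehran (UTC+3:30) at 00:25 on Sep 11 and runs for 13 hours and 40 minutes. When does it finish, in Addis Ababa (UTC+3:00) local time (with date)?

13:35 on Sep 11

Addis Ababa is 0:30 behind Tehran.
After 13 hours 40 minutes it is 14:05 in Tehran.
Shift by the zone difference: 14:05 − 0:30 = 13:35 on Sep 11 in Addis Ababa.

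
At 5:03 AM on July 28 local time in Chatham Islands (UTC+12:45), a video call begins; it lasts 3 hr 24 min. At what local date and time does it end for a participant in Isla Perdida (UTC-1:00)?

6:42 PM on July 27

Isla Perdida is 13:45 behind Chatham Islands.
After 3 hours and 24 minutes it is 8:27 AM in Chatham Islands.
Shift by the zone difference: 8:27 AM − 13:45 = 6:42 PM on Jul 27 in Isla Perdida.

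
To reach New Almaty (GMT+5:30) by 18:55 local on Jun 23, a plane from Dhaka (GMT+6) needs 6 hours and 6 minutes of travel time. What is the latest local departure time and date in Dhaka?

Target arrival in UTC: 18:55 − 5:30 = 13:25 on Jun 23.
Subtract 6 hours and 6 minutes → departure 07:19 UTC on Jun 23.
Dhaka is UTC+6:00: 07:19 + 6:00 = 13:19 on Jun 23.

13:19 on Jun 23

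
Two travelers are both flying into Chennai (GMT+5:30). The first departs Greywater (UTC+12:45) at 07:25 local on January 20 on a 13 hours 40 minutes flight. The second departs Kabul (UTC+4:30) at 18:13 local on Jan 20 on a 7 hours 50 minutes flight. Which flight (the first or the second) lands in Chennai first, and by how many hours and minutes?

Flight 1 in UTC: 07:25 − 12:45 = 18:40 on Jan 19.
+13 hours and 40 minutes → arrive 08:20 UTC on Jan 20.
Flight 2 in UTC: 18:13 − 4:30 = 13:43 on Jan 20.
+7 hours and 50 minutes → arrive 21:33 UTC on Jan 20.
Flight 1 lands earlier by 13 hours 13 minutes.

the first, by 13 hours 13 minutes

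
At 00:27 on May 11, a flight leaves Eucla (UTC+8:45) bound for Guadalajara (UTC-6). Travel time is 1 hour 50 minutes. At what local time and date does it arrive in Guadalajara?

Convert departure to UTC: 00:27 − 8:45 = 15:42 UTC on May 10.
Add 1 hour and 50 minutes travel time → 17:32 UTC.
Guadalajara is UTC−6:00, so local arrival = 17:32 − 6:00 = 11:32 on May 10.

11:32 on May 10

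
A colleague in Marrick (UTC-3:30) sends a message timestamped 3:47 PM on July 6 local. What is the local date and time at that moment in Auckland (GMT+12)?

7:17 AM on July 7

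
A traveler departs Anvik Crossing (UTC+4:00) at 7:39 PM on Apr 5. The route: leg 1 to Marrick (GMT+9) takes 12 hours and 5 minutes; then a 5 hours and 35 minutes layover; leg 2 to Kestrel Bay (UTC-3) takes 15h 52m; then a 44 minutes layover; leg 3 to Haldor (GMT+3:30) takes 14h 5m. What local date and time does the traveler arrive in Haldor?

Convert departure to UTC: 7:39 PM − 4:00 = 3:39 PM UTC on Apr 5.
Add 12 hours 5 minutes leg 1 → 3:44 AM UTC (Apr 6).
Add 5 hours 35 minutes layover in Marrick → 9:19 AM UTC.
Add 15 hours 52 minutes leg 2 → 1:11 AM UTC (Apr 7).
Add 44 minutes layover in Kestrel Bay → 1:55 AM UTC.
Add 14 hours 5 minutes leg 3 → 4:00 PM UTC.
Haldor is UTC+3:30, so local arrival = 4:00 PM + 3:30 = 7:30 PM on Apr 7.

7:30 PM on April 7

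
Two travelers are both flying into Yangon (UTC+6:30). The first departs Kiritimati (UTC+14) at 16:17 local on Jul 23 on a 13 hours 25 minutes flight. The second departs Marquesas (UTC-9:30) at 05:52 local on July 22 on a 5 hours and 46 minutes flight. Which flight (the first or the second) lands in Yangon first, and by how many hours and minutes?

Flight 1 in UTC: 16:17 − 14:00 = 02:17 on Jul 23.
+13 hours 25 minutes → arrive 15:42 UTC on Jul 23.
Flight 2 in UTC: 05:52 + 9:30 = 15:22 on Jul 22.
+5 hours 46 minutes → arrive 21:08 UTC on Jul 22.
Flight 2 lands earlier by 18 hours 34 minutes.

the second, by 18 hours 34 minutes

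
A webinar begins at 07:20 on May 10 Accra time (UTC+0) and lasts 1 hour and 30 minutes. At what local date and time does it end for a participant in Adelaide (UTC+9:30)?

18:20 on May 10

Accra is at UTC+0, so start is already 07:20 UTC on May 10.
Add 1 hour and 30 minutes duration → 08:50 UTC.
Adelaide is UTC+9:30, so local end time = 08:50 + 9:30 = 18:20 on May 10.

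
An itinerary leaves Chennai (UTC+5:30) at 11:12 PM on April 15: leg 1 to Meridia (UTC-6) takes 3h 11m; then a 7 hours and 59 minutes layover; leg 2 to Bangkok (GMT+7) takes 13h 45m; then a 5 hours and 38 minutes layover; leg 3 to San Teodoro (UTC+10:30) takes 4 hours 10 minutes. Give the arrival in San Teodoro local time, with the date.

Convert departure to UTC: 11:12 PM − 5:30 = 5:42 PM UTC on Apr 15.
Add 3 hours 11 minutes leg 1 → 8:53 PM UTC.
Add 7 hours and 59 minutes layover in Meridia → 4:52 AM UTC (Apr 16).
Add 13 hours 45 minutes leg 2 → 6:37 PM UTC.
Add 5 hours and 38 minutes layover in Bangkok → 12:15 AM UTC (Apr 17).
Add 4 hours and 10 minutes leg 3 → 4:25 AM UTC.
San Teodoro is UTC+10:30, so local arrival = 4:25 AM + 10:30 = 2:55 PM on Apr 17.

2:55 PM on April 17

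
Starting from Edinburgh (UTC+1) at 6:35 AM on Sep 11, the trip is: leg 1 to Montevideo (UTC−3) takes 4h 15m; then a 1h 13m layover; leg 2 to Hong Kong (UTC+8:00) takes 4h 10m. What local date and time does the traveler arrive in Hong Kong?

Convert departure to UTC: 6:35 AM − 1:00 = 5:35 AM UTC on Sep 11.
Add 4 hours and 15 minutes leg 1 → 9:50 AM UTC.
Add 1 hour 13 minutes layover in Montevideo → 11:03 AM UTC.
Add 4 hours and 10 minutes leg 2 → 3:13 PM UTC.
Hong Kong is UTC+8:00, so local arrival = 3:13 PM + 8:00 = 11:13 PM on Sep 11.

11:13 PM on September 11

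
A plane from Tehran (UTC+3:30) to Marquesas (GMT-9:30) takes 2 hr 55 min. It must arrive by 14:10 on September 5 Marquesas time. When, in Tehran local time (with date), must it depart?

00:15 on September 6

Target arrival in UTC: 14:10 + 9:30 = 23:40 on Sep 5.
Subtract 2 hours and 55 minutes → departure 20:45 UTC on Sep 5.
Tehran is UTC+3:30: 20:45 + 3:30 = 00:15 on Sep 6.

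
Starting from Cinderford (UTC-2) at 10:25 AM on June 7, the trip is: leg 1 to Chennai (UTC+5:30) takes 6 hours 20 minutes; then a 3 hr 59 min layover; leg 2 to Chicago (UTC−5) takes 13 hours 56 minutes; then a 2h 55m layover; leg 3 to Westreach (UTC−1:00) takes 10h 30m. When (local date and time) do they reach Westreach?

Convert departure to UTC: 10:25 AM + 2:00 = 12:25 PM UTC on Jun 7.
Add 6 hours 20 minutes leg 1 → 6:45 PM UTC.
Add 3 hours 59 minutes layover in Chennai → 10:44 PM UTC.
Add 13 hours and 56 minutes leg 2 → 12:40 PM UTC (Jun 8).
Add 2 hours 55 minutes layover in Chicago → 3:35 PM UTC.
Add 10 hours 30 minutes leg 3 → 2:05 AM UTC (Jun 9).
Westreach is UTC−1:00, so local arrival = 2:05 AM − 1:00 = 1:05 AM on Jun 9.

1:05 AM on Jun 9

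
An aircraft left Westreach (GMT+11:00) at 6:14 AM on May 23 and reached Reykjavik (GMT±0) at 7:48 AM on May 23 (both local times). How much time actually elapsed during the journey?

12 hours 34 minutes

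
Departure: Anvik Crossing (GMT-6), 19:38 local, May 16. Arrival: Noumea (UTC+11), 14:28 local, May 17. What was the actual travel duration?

1 hour 50 minutes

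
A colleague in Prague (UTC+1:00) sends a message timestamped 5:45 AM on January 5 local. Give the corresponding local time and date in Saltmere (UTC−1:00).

In UTC: 5:45 AM − 1:00 = 4:45 AM on Jan 5.
Saltmere is UTC−1:00: 4:45 AM − 1:00 = 3:45 AM on Jan 5.

3:45 AM on Jan 5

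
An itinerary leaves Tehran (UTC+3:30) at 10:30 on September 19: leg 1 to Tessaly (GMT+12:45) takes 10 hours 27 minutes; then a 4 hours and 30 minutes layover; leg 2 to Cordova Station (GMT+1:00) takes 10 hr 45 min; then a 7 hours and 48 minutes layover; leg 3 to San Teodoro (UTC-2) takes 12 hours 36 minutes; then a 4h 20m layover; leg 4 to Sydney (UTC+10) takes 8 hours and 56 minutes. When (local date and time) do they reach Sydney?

04:22 on Sep 22

Convert departure to UTC: 10:30 − 3:30 = 07:00 UTC on Sep 19.
Add 10 hours 27 minutes leg 1 → 17:27 UTC.
Add 4 hours and 30 minutes layover in Tessaly → 21:57 UTC.
Add 10 hours and 45 minutes leg 2 → 08:42 UTC (Sep 20).
Add 7 hours 48 minutes layover in Cordova Station → 16:30 UTC.
Add 12 hours 36 minutes leg 3 → 05:06 UTC (Sep 21).
Add 4 hours 20 minutes layover in San Teodoro → 09:26 UTC.
Add 8 hours 56 minutes leg 4 → 18:22 UTC.
Sydney is UTC+10:00, so local arrival = 18:22 + 10:00 = 04:22 on Sep 22.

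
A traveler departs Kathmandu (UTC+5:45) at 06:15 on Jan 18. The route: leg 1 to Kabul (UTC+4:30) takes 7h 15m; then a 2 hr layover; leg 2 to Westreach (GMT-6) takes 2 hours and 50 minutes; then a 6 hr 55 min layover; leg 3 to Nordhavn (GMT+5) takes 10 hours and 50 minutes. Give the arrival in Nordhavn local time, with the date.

11:20 on January 19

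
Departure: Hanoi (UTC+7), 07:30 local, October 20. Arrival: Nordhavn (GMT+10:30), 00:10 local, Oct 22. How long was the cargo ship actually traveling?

Nordhavn is 3:30 ahead of Hanoi.
Clock-face elapsed time (ignoring zones) is 40 hours 40 minutes.
Actual elapsed = 40 hours 40 minutes − 3:30 = 37 hours 10 minutes.

37 hours 10 minutes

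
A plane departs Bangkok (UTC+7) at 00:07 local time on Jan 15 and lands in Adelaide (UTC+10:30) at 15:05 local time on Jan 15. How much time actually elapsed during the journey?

Departure in UTC: 00:07 − 7:00 = 17:07 on Jan 14.
Arrival in UTC: 15:05 − 10:30 = 04:35 on Jan 15.
Elapsed = 04:35 − 17:07 (+1 day) = 11 hours 28 minutes.

11 hours 28 minutes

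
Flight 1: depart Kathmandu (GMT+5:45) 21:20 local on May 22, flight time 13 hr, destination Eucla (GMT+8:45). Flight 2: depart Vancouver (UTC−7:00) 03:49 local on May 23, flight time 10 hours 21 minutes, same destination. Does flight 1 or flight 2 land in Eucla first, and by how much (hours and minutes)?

Flight 1 in UTC: 21:20 − 5:45 = 15:35 on May 22.
+13 hours → arrive 04:35 UTC on May 23.
Flight 2 in UTC: 03:49 + 7:00 = 10:49 on May 23.
+10 hours and 21 minutes → arrive 21:10 UTC on May 23.
Flight 1 lands earlier by 16 hours 35 minutes.

the first, by 16 hours 35 minutes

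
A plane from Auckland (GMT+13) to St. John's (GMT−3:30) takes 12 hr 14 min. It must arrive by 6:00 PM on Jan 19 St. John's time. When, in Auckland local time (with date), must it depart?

10:16 PM on January 19

Target arrival in UTC: 6:00 PM + 3:30 = 9:30 PM on Jan 19.
Subtract 12 hours and 14 minutes → departure 9:16 AM UTC on Jan 19.
Auckland is UTC+13:00: 9:16 AM + 13:00 = 10:16 PM on Jan 19.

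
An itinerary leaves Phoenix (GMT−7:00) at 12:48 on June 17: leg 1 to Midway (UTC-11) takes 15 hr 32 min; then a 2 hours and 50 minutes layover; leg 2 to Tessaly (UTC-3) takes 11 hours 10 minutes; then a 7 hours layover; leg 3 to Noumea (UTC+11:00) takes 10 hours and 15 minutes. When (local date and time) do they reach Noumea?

05:35 on June 20

Convert departure to UTC: 12:48 + 7:00 = 19:48 UTC on Jun 17.
Add 15 hours 32 minutes leg 1 → 11:20 UTC (Jun 18).
Add 2 hours and 50 minutes layover in Midway → 14:10 UTC.
Add 11 hours and 10 minutes leg 2 → 01:20 UTC (Jun 19).
Add 7 hours layover in Tessaly → 08:20 UTC.
Add 10 hours and 15 minutes leg 3 → 18:35 UTC.
Noumea is UTC+11:00, so local arrival = 18:35 + 11:00 = 05:35 on Jun 20.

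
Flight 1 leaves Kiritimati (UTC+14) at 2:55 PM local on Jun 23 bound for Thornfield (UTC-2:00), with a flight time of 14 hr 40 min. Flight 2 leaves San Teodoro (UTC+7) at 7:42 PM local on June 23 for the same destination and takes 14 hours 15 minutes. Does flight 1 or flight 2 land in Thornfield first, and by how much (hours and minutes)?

the first, by 11 hours 22 minutes

Flight 1 in UTC: 2:55 PM − 14:00 = 12:55 AM on Jun 23.
+14 hours and 40 minutes → arrive 3:35 PM UTC on Jun 23.
Flight 2 in UTC: 7:42 PM − 7:00 = 12:42 PM on Jun 23.
+14 hours 15 minutes → arrive 2:57 AM UTC on Jun 24.
Flight 1 lands earlier by 11 hours 22 minutes.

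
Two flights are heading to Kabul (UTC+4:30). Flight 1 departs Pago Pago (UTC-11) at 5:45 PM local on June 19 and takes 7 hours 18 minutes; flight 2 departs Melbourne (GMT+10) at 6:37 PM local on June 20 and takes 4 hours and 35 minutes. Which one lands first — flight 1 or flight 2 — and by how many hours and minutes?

Flight 1 in UTC: 5:45 PM + 11:00 = 4:45 AM on Jun 20.
+7 hours 18 minutes → arrive 12:03 PM UTC on Jun 20.
Flight 2 in UTC: 6:37 PM − 10:00 = 8:37 AM on Jun 20.
+4 hours 35 minutes → arrive 1:12 PM UTC on Jun 20.
Flight 1 lands earlier by 1 hour 9 minutes.

the first, by 1 hour 9 minutes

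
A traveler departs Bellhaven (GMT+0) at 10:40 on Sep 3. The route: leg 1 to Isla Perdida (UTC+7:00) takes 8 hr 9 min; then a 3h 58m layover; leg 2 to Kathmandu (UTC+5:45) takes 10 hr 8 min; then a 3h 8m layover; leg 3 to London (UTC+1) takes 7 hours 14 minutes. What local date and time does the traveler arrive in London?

20:17 on September 4

Bellhaven is at UTC+0, so departure is already 10:40 UTC on Sep 3.
Add 8 hours and 9 minutes leg 1 → 18:49 UTC.
Add 3 hours 58 minutes layover in Isla Perdida → 22:47 UTC.
Add 10 hours and 8 minutes leg 2 → 08:55 UTC (Sep 4).
Add 3 hours 8 minutes layover in Kathmandu → 12:03 UTC.
Add 7 hours 14 minutes leg 3 → 19:17 UTC.
London is UTC+1:00, so local arrival = 19:17 + 1:00 = 20:17 on Sep 4.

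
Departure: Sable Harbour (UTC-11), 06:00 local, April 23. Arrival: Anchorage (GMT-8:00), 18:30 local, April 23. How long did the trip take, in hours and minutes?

9 hours 30 minutes

Anchorage is 3:00 ahead of Sable Harbour.
Clock-face elapsed time (ignoring zones) is 12 hours 30 minutes.
Actual elapsed = 12 hours 30 minutes − 3:00 = 9 hours 30 minutes.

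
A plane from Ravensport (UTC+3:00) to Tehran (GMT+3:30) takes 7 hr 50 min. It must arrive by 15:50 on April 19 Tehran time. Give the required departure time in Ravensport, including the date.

Target arrival in UTC: 15:50 − 3:30 = 12:20 on Apr 19.
Subtract 7 hours 50 minutes → departure 04:30 UTC on Apr 19.
Ravensport is UTC+3:00: 04:30 + 3:00 = 07:30 on Apr 19.

07:30 on April 19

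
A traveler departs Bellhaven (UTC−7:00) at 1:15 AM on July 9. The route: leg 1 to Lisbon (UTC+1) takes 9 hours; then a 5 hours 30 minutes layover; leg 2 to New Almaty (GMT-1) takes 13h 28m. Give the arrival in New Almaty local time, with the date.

Convert departure to UTC: 1:15 AM + 7:00 = 8:15 AM UTC on Jul 9.
Add 9 hours leg 1 → 5:15 PM UTC.
Add 5 hours and 30 minutes layover in Lisbon → 10:45 PM UTC.
Add 13 hours and 28 minutes leg 2 → 12:13 PM UTC (Jul 10).
New Almaty is UTC−1:00, so local arrival = 12:13 PM − 1:00 = 11:13 AM on Jul 10.

11:13 AM on July 10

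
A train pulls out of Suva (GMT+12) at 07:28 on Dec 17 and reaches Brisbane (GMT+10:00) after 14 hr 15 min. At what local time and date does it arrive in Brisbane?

Convert departure to UTC: 07:28 − 12:00 = 19:28 UTC on Dec 16.
Add 14 hours and 15 minutes travel time → 09:43 UTC (Dec 17).
Brisbane is UTC+10:00, so local arrival = 09:43 + 10:00 = 19:43 on Dec 17.

19:43 on December 17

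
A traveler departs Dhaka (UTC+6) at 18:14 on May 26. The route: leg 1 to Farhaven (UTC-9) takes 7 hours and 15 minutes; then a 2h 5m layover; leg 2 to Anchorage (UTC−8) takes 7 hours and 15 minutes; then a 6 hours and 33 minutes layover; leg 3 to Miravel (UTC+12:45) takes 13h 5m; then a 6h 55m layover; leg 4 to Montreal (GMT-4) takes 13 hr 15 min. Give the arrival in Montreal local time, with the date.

Convert departure to UTC: 18:14 − 6:00 = 12:14 UTC on May 26.
Add 7 hours 15 minutes leg 1 → 19:29 UTC.
Add 2 hours 5 minutes layover in Farhaven → 21:34 UTC.
Add 7 hours 15 minutes leg 2 → 04:49 UTC (May 27).
Add 6 hours 33 minutes layover in Anchorage → 11:22 UTC.
Add 13 hours 5 minutes leg 3 → 00:27 UTC (May 28).
Add 6 hours and 55 minutes layover in Miravel → 07:22 UTC.
Add 13 hours 15 minutes leg 4 → 20:37 UTC.
Montreal is UTC−4:00, so local arrival = 20:37 − 4:00 = 16:37 on May 28.

16:37 on May 28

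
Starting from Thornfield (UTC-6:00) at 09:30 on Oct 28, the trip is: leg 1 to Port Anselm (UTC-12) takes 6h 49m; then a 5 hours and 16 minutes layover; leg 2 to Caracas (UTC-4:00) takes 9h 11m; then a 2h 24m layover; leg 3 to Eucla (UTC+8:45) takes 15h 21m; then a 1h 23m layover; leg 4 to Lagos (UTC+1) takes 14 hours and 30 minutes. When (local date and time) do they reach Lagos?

Convert departure to UTC: 09:30 + 6:00 = 15:30 UTC on Oct 28.
Add 6 hours 49 minutes leg 1 → 22:19 UTC.
Add 5 hours 16 minutes layover in Port Anselm → 03:35 UTC (Oct 29).
Add 9 hours and 11 minutes leg 2 → 12:46 UTC.
Add 2 hours and 24 minutes layover in Caracas → 15:10 UTC.
Add 15 hours and 21 minutes leg 3 → 06:31 UTC (Oct 30).
Add 1 hour and 23 minutes layover in Eucla → 07:54 UTC.
Add 14 hours 30 minutes leg 4 → 22:24 UTC.
Lagos is UTC+1:00, so local arrival = 22:24 + 1:00 = 23:24 on Oct 30.

23:24 on Oct 30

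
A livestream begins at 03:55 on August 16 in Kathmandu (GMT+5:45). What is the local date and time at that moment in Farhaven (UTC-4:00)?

18:10 on August 15

In UTC: 03:55 − 5:45 = 22:10 on Aug 15.
Farhaven is UTC−4:00: 22:10 − 4:00 = 18:10 on Aug 15.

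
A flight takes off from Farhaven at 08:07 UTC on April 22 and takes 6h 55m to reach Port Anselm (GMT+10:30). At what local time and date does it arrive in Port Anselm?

Departure is given in UTC: 08:07 on Apr 22.
Add 6 hours and 55 minutes → 15:02 UTC.
Port Anselm is UTC+10:30: 15:02 + 10:30 = 01:32 on Apr 23.

01:32 on Apr 23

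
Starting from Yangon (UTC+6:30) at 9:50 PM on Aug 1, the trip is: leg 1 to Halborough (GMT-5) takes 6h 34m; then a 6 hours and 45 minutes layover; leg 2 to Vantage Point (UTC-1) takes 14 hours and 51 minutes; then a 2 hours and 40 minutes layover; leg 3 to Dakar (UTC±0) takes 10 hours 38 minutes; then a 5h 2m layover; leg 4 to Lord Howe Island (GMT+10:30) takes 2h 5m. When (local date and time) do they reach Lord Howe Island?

2:25 AM on August 4

Convert departure to UTC: 9:50 PM − 6:30 = 3:20 PM UTC on Aug 1.
Add 6 hours and 34 minutes leg 1 → 9:54 PM UTC.
Add 6 hours and 45 minutes layover in Halborough → 4:39 AM UTC (Aug 2).
Add 14 hours and 51 minutes leg 2 → 7:30 PM UTC.
Add 2 hours and 40 minutes layover in Vantage Point → 10:10 PM UTC.
Add 10 hours 38 minutes leg 3 → 8:48 AM UTC (Aug 3).
Add 5 hours and 2 minutes layover in Dakar → 1:50 PM UTC.
Add 2 hours and 5 minutes leg 4 → 3:55 PM UTC.
Lord Howe Island is UTC+10:30, so local arrival = 3:55 PM + 10:30 = 2:25 AM on Aug 4.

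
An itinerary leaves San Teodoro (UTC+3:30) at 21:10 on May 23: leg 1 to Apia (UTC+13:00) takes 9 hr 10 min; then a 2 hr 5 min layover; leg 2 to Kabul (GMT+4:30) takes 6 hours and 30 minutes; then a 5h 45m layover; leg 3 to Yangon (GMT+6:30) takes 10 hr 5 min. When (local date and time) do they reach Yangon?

09:45 on May 25

Convert departure to UTC: 21:10 − 3:30 = 17:40 UTC on May 23.
Add 9 hours and 10 minutes leg 1 → 02:50 UTC (May 24).
Add 2 hours and 5 minutes layover in Apia → 04:55 UTC.
Add 6 hours 30 minutes leg 2 → 11:25 UTC.
Add 5 hours 45 minutes layover in Kabul → 17:10 UTC.
Add 10 hours 5 minutes leg 3 → 03:15 UTC (May 25).
Yangon is UTC+6:30, so local arrival = 03:15 + 6:30 = 09:45 on May 25.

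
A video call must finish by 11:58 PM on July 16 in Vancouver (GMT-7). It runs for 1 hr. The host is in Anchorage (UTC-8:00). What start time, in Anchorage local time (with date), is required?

9:58 PM on July 16

Target end time in UTC: 11:58 PM + 7:00 = 6:58 AM on Jul 17.
Subtract 1 hour → start 5:58 AM UTC on Jul 17.
Anchorage is UTC−8:00: 5:58 AM − 8:00 = 9:58 PM on Jul 16.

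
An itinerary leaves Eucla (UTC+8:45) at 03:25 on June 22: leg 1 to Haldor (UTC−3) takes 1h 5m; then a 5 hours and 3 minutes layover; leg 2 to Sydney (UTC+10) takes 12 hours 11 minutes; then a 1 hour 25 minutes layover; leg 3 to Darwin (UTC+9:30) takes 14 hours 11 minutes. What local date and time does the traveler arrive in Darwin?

14:05 on Jun 23

Convert departure to UTC: 03:25 − 8:45 = 18:40 UTC on Jun 21.
Add 1 hour and 5 minutes leg 1 → 19:45 UTC.
Add 5 hours 3 minutes layover in Haldor → 00:48 UTC (Jun 22).
Add 12 hours and 11 minutes leg 2 → 12:59 UTC.
Add 1 hour 25 minutes layover in Sydney → 14:24 UTC.
Add 14 hours and 11 minutes leg 3 → 04:35 UTC (Jun 23).
Darwin is UTC+9:30, so local arrival = 04:35 + 9:30 = 14:05 on Jun 23.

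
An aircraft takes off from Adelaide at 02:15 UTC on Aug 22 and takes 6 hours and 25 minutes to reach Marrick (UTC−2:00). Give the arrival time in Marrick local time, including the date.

06:40 on Aug 22

Departure is given in UTC: 02:15 on Aug 22.
Add 6 hours and 25 minutes → 08:40 UTC.
Marrick is UTC−2:00: 08:40 − 2:00 = 06:40 on Aug 22.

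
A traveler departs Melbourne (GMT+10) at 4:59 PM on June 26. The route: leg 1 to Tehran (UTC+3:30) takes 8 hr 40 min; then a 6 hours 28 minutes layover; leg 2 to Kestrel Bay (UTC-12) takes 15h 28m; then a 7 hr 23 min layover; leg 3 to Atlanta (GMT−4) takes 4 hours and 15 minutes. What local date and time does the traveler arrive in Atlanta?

9:13 PM on Jun 27

Convert departure to UTC: 4:59 PM − 10:00 = 6:59 AM UTC on Jun 26.
Add 8 hours 40 minutes leg 1 → 3:39 PM UTC.
Add 6 hours 28 minutes layover in Tehran → 10:07 PM UTC.
Add 15 hours 28 minutes leg 2 → 1:35 PM UTC (Jun 27).
Add 7 hours 23 minutes layover in Kestrel Bay → 8:58 PM UTC.
Add 4 hours and 15 minutes leg 3 → 1:13 AM UTC (Jun 28).
Atlanta is UTC−4:00, so local arrival = 1:13 AM − 4:00 = 9:13 PM on Jun 27.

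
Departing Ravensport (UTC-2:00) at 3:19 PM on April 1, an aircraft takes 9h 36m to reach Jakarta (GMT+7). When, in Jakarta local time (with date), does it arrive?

Jakarta is 9:00 ahead of Ravensport.
After 9 hours 36 minutes it is 12:55 AM (Apr 2) in Ravensport.
Shift by the zone difference: 12:55 AM + 9:00 = 9:55 AM on Apr 2 in Jakarta.

9:55 AM on April 2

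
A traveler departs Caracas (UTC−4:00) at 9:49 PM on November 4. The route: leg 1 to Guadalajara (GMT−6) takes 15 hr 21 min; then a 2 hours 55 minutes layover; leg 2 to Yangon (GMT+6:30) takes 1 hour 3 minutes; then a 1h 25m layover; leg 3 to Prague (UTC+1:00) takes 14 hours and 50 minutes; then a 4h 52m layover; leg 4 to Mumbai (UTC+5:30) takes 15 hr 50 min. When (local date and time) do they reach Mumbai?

3:35 PM on November 7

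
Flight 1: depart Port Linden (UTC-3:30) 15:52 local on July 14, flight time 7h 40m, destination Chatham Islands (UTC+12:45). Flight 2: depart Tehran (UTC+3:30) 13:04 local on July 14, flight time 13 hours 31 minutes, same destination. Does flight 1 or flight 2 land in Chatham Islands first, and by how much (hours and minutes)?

the second, by 3 hours 57 minutes

Flight 1 in UTC: 15:52 + 3:30 = 19:22 on Jul 14.
+7 hours 40 minutes → arrive 03:02 UTC on Jul 15.
Flight 2 in UTC: 13:04 − 3:30 = 09:34 on Jul 14.
+13 hours 31 minutes → arrive 23:05 UTC on Jul 14.
Flight 2 lands earlier by 3 hours 57 minutes.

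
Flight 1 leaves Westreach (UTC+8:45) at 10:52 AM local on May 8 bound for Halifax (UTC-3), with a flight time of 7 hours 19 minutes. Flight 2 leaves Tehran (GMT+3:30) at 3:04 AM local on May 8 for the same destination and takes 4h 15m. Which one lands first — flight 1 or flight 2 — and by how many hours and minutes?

Flight 1 in UTC: 10:52 AM − 8:45 = 2:07 AM on May 8.
+7 hours and 19 minutes → arrive 9:26 AM UTC on May 8.
Flight 2 in UTC: 3:04 AM − 3:30 = 11:34 PM on May 7.
+4 hours and 15 minutes → arrive 3:49 AM UTC on May 8.
Flight 2 lands earlier by 5 hours 37 minutes.

the second, by 5 hours 37 minutes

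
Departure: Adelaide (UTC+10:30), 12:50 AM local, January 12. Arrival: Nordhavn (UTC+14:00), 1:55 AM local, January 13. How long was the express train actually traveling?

Departure in UTC: 12:50 AM − 10:30 = 2:20 PM on Jan 11.
Arrival in UTC: 1:55 AM − 14:00 = 11:55 AM on Jan 12.
Elapsed = 11:55 AM − 2:20 PM (+1 day) = 21 hours 35 minutes.

21 hours 35 minutes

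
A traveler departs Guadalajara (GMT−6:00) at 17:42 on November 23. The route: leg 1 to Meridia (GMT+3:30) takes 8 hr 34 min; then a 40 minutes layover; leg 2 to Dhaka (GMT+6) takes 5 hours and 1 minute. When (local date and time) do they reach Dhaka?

Convert departure to UTC: 17:42 + 6:00 = 23:42 UTC on Nov 23.
Add 8 hours 34 minutes leg 1 → 08:16 UTC (Nov 24).
Add 40 minutes layover in Meridia → 08:56 UTC.
Add 5 hours and 1 minute leg 2 → 13:57 UTC.
Dhaka is UTC+6:00, so local arrival = 13:57 + 6:00 = 19:57 on Nov 24.

19:57 on November 24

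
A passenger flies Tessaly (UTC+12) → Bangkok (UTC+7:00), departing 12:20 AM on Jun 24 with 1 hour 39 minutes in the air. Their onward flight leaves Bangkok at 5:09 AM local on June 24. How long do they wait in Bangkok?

8 hours 10 minutes

Convert departure to UTC: 12:20 AM − 12:00 = 12:20 PM UTC on Jun 23.
Add 1 hour and 39 minutes flight time → 1:59 PM UTC.
Bangkok is UTC+7:00, so local arrival = 1:59 PM + 7:00 = 8:59 PM on Jun 23.
Layover = 5:09 AM − 8:59 PM (+1 day) = 8 hours 10 minutes.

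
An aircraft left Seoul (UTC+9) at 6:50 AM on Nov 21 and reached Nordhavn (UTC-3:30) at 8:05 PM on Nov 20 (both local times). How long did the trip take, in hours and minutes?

Nordhavn is 12:30 behind Seoul.
Clock-face elapsed time (ignoring zones) is −10 hours 45 minutes.
Actual elapsed = −10 hours 45 minutes + 12:30 = 1 hour 45 minutes.

1 hour 45 minutes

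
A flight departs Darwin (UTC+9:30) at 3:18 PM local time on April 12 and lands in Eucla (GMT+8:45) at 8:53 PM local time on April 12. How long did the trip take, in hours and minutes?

Eucla is 0:45 behind Darwin.
Clock-face elapsed time (ignoring zones) is 5 hours 35 minutes.
Actual elapsed = 5 hours 35 minutes + 0:45 = 6 hours 20 minutes.

6 hours 20 minutes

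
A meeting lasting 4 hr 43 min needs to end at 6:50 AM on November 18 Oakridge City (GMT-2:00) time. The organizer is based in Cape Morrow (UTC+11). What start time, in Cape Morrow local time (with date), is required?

3:07 PM on November 18

Target end time in UTC: 6:50 AM + 2:00 = 8:50 AM on Nov 18.
Subtract 4 hours 43 minutes → start 4:07 AM UTC on Nov 18.
Cape Morrow is UTC+11:00: 4:07 AM + 11:00 = 3:07 PM on Nov 18.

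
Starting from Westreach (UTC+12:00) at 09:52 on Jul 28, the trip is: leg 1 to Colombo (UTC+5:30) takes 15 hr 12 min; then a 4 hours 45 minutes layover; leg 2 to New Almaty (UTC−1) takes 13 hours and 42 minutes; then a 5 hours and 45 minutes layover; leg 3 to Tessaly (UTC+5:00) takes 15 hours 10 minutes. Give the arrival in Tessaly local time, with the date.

Convert departure to UTC: 09:52 − 12:00 = 21:52 UTC on Jul 27.
Add 15 hours and 12 minutes leg 1 → 13:04 UTC (Jul 28).
Add 4 hours 45 minutes layover in Colombo → 17:49 UTC.
Add 13 hours 42 minutes leg 2 → 07:31 UTC (Jul 29).
Add 5 hours 45 minutes layover in New Almaty → 13:16 UTC.
Add 15 hours 10 minutes leg 3 → 04:26 UTC (Jul 30).
Tessaly is UTC+5:00, so local arrival = 04:26 + 5:00 = 09:26 on Jul 30.

09:26 on July 30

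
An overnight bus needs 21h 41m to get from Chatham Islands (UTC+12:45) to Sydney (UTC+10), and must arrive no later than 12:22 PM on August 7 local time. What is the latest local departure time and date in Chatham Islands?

5:26 PM on August 6

Target arrival in UTC: 12:22 PM − 10:00 = 2:22 AM on Aug 7.
Subtract 21 hours 41 minutes → departure 4:41 AM UTC on Aug 6.
Chatham Islands is UTC+12:45: 4:41 AM + 12:45 = 5:26 PM on Aug 6.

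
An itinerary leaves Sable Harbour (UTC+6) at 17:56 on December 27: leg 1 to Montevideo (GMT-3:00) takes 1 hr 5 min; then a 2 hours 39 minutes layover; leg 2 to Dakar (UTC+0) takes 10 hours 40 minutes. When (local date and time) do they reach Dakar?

Convert departure to UTC: 17:56 − 6:00 = 11:56 UTC on Dec 27.
Add 1 hour and 5 minutes leg 1 → 13:01 UTC.
Add 2 hours 39 minutes layover in Montevideo → 15:40 UTC.
Add 10 hours 40 minutes leg 2 → 02:20 UTC (Dec 28).
Dakar is UTC+0, so local arrival is the same: 02:20 on Dec 28.

02:20 on December 28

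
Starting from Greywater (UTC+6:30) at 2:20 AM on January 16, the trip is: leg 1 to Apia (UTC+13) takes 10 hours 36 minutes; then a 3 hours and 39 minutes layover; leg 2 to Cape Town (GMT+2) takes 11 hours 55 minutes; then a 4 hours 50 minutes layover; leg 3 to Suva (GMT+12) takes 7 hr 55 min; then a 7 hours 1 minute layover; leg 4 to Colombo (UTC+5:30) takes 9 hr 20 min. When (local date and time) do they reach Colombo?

8:36 AM on Jan 18

Convert departure to UTC: 2:20 AM − 6:30 = 7:50 PM UTC on Jan 15.
Add 10 hours 36 minutes leg 1 → 6:26 AM UTC (Jan 16).
Add 3 hours 39 minutes layover in Apia → 10:05 AM UTC.
Add 11 hours and 55 minutes leg 2 → 10:00 PM UTC.
Add 4 hours 50 minutes layover in Cape Town → 2:50 AM UTC (Jan 17).
Add 7 hours and 55 minutes leg 3 → 10:45 AM UTC.
Add 7 hours 1 minute layover in Suva → 5:46 PM UTC.
Add 9 hours 20 minutes leg 4 → 3:06 AM UTC (Jan 18).
Colombo is UTC+5:30, so local arrival = 3:06 AM + 5:30 = 8:36 AM on Jan 18.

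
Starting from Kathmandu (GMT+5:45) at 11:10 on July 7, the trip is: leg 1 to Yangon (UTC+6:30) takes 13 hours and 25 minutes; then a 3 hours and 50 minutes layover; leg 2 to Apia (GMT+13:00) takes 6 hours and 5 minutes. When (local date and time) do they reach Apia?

17:45 on Jul 8

Convert departure to UTC: 11:10 − 5:45 = 05:25 UTC on Jul 7.
Add 13 hours and 25 minutes leg 1 → 18:50 UTC.
Add 3 hours and 50 minutes layover in Yangon → 22:40 UTC.
Add 6 hours and 5 minutes leg 2 → 04:45 UTC (Jul 8).
Apia is UTC+13:00, so local arrival = 04:45 + 13:00 = 17:45 on Jul 8.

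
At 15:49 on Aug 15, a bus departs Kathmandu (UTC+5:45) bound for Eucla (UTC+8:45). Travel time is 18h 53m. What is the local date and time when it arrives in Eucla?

13:42 on August 16

Convert departure to UTC: 15:49 − 5:45 = 10:04 UTC on Aug 15.
Add 18 hours 53 minutes travel time → 04:57 UTC (Aug 16).
Eucla is UTC+8:45, so local arrival = 04:57 + 8:45 = 13:42 on Aug 16.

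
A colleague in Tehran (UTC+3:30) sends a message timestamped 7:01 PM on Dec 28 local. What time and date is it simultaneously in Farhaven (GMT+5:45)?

Farhaven is 2:15 ahead of Tehran.
Shift by the zone difference: 7:01 PM + 2:15 = 9:16 PM on Dec 28 in Farhaven.

9:16 PM on December 28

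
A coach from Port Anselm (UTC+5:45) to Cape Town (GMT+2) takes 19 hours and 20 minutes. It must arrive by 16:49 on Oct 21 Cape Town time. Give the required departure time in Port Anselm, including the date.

Target arrival in UTC: 16:49 − 2:00 = 14:49 on Oct 21.
Subtract 19 hours and 20 minutes → departure 19:29 UTC on Oct 20.
Port Anselm is UTC+5:45: 19:29 + 5:45 = 01:14 on Oct 21.

01:14 on October 21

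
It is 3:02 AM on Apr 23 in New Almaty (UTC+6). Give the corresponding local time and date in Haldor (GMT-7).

2:02 PM on Apr 22

In UTC: 3:02 AM − 6:00 = 9:02 PM on Apr 22.
Haldor is UTC−7:00: 9:02 PM − 7:00 = 2:02 PM on Apr 22.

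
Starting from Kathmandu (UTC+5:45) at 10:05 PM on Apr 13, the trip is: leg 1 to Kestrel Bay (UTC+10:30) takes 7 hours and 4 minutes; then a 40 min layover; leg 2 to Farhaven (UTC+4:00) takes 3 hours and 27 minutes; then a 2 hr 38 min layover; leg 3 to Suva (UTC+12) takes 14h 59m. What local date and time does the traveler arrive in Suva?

Convert departure to UTC: 10:05 PM − 5:45 = 4:20 PM UTC on Apr 13.
Add 7 hours and 4 minutes leg 1 → 11:24 PM UTC.
Add 40 minutes layover in Kestrel Bay → 12:04 AM UTC (Apr 14).
Add 3 hours and 27 minutes leg 2 → 3:31 AM UTC.
Add 2 hours and 38 minutes layover in Farhaven → 6:09 AM UTC.
Add 14 hours and 59 minutes leg 3 → 9:08 PM UTC.
Suva is UTC+12:00, so local arrival = 9:08 PM + 12:00 = 9:08 AM on Apr 15.

9:08 AM on April 15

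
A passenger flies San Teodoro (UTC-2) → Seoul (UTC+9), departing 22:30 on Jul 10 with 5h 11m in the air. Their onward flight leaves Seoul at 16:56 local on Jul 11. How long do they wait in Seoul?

2 hours 15 minutes

Convert departure to UTC: 22:30 + 2:00 = 00:30 UTC on Jul 11.
Add 5 hours 11 minutes flight time → 05:41 UTC.
Seoul is UTC+9:00, so local arrival = 05:41 + 9:00 = 14:41 on Jul 11.
Layover = 16:56 − 14:41 = 2 hours 15 minutes.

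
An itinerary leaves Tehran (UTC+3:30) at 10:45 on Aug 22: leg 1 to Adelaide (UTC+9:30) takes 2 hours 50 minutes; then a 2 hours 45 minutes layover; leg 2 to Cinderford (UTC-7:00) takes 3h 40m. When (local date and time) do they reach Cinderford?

Convert departure to UTC: 10:45 − 3:30 = 07:15 UTC on Aug 22.
Add 2 hours 50 minutes leg 1 → 10:05 UTC.
Add 2 hours 45 minutes layover in Adelaide → 12:50 UTC.
Add 3 hours 40 minutes leg 2 → 16:30 UTC.
Cinderford is UTC−7:00, so local arrival = 16:30 − 7:00 = 09:30 on Aug 22.

09:30 on August 22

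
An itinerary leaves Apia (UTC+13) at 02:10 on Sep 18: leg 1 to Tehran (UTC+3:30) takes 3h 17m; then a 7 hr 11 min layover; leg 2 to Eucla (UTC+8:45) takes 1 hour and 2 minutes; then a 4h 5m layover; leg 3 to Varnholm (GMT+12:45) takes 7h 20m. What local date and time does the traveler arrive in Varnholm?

00:50 on September 19

Convert departure to UTC: 02:10 − 13:00 = 13:10 UTC on Sep 17.
Add 3 hours and 17 minutes leg 1 → 16:27 UTC.
Add 7 hours 11 minutes layover in Tehran → 23:38 UTC.
Add 1 hour 2 minutes leg 2 → 00:40 UTC (Sep 18).
Add 4 hours and 5 minutes layover in Eucla → 04:45 UTC.
Add 7 hours 20 minutes leg 3 → 12:05 UTC.
Varnholm is UTC+12:45, so local arrival = 12:05 + 12:45 = 00:50 on Sep 19.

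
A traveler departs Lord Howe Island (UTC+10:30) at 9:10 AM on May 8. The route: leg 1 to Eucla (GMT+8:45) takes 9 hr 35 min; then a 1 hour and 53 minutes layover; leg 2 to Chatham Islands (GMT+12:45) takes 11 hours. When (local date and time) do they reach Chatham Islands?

9:53 AM on May 9

Convert departure to UTC: 9:10 AM − 10:30 = 10:40 PM UTC on May 7.
Add 9 hours and 35 minutes leg 1 → 8:15 AM UTC (May 8).
Add 1 hour and 53 minutes layover in Eucla → 10:08 AM UTC.
Add 11 hours leg 2 → 9:08 PM UTC.
Chatham Islands is UTC+12:45, so local arrival = 9:08 PM + 12:45 = 9:53 AM on May 9.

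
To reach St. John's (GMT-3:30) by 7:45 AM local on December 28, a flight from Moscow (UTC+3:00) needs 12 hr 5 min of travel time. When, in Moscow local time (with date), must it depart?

2:10 AM on Dec 28

Target arrival in UTC: 7:45 AM + 3:30 = 11:15 AM on Dec 28.
Subtract 12 hours and 5 minutes → departure 11:10 PM UTC on Dec 27.
Moscow is UTC+3:00: 11:10 PM + 3:00 = 2:10 AM on Dec 28.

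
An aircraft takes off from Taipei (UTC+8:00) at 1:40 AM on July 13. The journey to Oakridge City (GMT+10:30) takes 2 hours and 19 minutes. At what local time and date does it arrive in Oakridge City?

6:29 AM on Jul 13

Oakridge City is 2:30 ahead of Taipei.
After 2 hours 19 minutes it is 3:59 AM in Taipei.
Shift by the zone difference: 3:59 AM + 2:30 = 6:29 AM on Jul 13 in Oakridge City.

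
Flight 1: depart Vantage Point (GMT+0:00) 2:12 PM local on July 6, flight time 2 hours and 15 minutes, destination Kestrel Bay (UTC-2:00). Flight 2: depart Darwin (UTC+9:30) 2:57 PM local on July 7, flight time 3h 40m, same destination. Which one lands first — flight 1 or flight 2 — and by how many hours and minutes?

the first, by 16 hours 40 minutes

Flight 1 departs at 2:12 PM UTC (Jul 6).
+2 hours and 15 minutes → arrive 4:27 PM UTC on Jul 6.
Flight 2 in UTC: 2:57 PM − 9:30 = 5:27 AM on Jul 7.
+3 hours 40 minutes → arrive 9:07 AM UTC on Jul 7.
Flight 1 lands earlier by 16 hours 40 minutes.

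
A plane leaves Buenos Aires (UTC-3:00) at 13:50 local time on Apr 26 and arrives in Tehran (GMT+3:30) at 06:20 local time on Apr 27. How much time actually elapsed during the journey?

10 hours

Departure in UTC: 13:50 + 3:00 = 16:50 on Apr 26.
Arrival in UTC: 06:20 − 3:30 = 02:50 on Apr 27.
Elapsed = 02:50 − 16:50 (+1 day) = 10 hours.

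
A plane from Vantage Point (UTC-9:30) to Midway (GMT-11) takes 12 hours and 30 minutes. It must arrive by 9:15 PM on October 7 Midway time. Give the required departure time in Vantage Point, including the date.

10:15 AM on October 7

Target arrival in UTC: 9:15 PM + 11:00 = 8:15 AM on Oct 8.
Subtract 12 hours and 30 minutes → departure 7:45 PM UTC on Oct 7.
Vantage Point is UTC−9:30: 7:45 PM − 9:30 = 10:15 AM on Oct 7.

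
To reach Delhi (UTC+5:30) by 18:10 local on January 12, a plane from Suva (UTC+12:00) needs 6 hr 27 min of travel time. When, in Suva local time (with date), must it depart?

Target arrival in UTC: 18:10 − 5:30 = 12:40 on Jan 12.
Subtract 6 hours and 27 minutes → departure 06:13 UTC on Jan 12.
Suva is UTC+12:00: 06:13 + 12:00 = 18:13 on Jan 12.

18:13 on January 12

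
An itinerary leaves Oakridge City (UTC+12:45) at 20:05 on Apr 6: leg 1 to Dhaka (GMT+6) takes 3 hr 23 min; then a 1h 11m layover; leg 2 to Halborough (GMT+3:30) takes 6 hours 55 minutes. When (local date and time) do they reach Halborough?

Convert departure to UTC: 20:05 − 12:45 = 07:20 UTC on Apr 6.
Add 3 hours 23 minutes leg 1 → 10:43 UTC.
Add 1 hour 11 minutes layover in Dhaka → 11:54 UTC.
Add 6 hours and 55 minutes leg 2 → 18:49 UTC.
Halborough is UTC+3:30, so local arrival = 18:49 + 3:30 = 22:19 on Apr 6.

22:19 on April 6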